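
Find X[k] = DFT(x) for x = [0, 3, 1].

X[k] = Σ(n=0 to 2) x[n] · ω_3^(nk)
where ω_3 = e^(-2πi/3)

Computing each X[k]:
X[0] = 4
X[1] = -2.0000-1.7321i
X[2] = -2.0000+1.7321i

X = [4, -2.0000-1.7321i, -2.0000+1.7321i]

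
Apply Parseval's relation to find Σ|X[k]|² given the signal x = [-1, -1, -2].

Parseval: Σ|x[n]|² = (1/N)Σ|X[k]|², so Σ|X[k]|² = N·Σ|x[n]|² = 3·6.0000

Σ|X[k]|² = N·Σ|x[n]|² = 3·6.0000 = 18.0000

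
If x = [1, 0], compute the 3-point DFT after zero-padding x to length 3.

Original 2-point DFT: [1, 1]
Zero-padded 3-point DFT provides frequency interpolation.

DFT_3([x, 0, ...]) = [1, 1, 1]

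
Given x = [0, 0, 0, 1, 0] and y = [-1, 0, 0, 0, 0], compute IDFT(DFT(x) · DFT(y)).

(x ⊛ y)[n] = Σ(m=0 to 4) x[m] · y[(n-m) mod 5]

Computing each output sample:
(x ⊛ y)[0] = 0
(x ⊛ y)[1] = 0
(x ⊛ y)[2] = 0
(x ⊛ y)[3] = -1
(x ⊛ y)[4] = 0

x ⊛ y = [0, 0, 0, -1, 0]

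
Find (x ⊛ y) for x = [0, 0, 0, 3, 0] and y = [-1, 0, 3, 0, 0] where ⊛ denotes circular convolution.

(x ⊛ y)[n] = Σ(m=0 to 4) x[m] · y[(n-m) mod 5]

Computing each output sample:
(x ⊛ y)[0] = 9
(x ⊛ y)[1] = 0
(x ⊛ y)[2] = 0
(x ⊛ y)[3] = -3
(x ⊛ y)[4] = 0

x ⊛ y = [9, 0, 0, -3, 0]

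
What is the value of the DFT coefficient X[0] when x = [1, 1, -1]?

X[0] = Σ(n=0 to 2) x[n] · ω_3^0 = Σ x[n]
= (1) + (1) + (-1)

X[0] = 1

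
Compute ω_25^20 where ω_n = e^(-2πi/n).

ω_25^20 = e^(-2πi·20/25)
= cos(-2π·20/25) + i·sin(-2π·20/25)
= cos(-40π/25) + i·sin(-40π/25)

ω_25^20 = cos(-40π/25) + i·sin(-40π/25) = 0.3090+0.9511i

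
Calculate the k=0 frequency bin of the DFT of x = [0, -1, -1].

X[0] = Σ(n=0 to 2) x[n] · ω_3^0 = Σ x[n]
= (0) + (-1) + (-1)

X[0] = -2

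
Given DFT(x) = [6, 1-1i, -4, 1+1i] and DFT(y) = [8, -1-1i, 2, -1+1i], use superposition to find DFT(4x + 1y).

By linearity: DFT(4x + 1y) = 4·DFT(x) + 1·DFT(y)
= 4·[6, 1-1i, -4, 1+1i] + 1·[8, -1-1i, 2, -1+1i]

Computing element-wise:
Z[0] = 4·(6) + 1·(8) = 32
Z[1] = 4·(1-1i) + 1·(-1-1i) = 3-5i
Z[2] = 4·(-4) + 1·(2) = -14
Z[3] = 4·(1+1i) + 1·(-1+1i) = 3+5i

DFT(4x + 1y) = 4·X + 1·Y = [32, 3-5i, -14, 3+5i]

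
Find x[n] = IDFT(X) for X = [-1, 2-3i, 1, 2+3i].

x[n] = (1/4) Σ(k=0 to 3) X[k] · e^(2πikn/4)

Computing each x[n]:
x[0] = 1
x[1] = 1
x[2] = -1
x[3] = -2

x = [1, 1, -1, -2]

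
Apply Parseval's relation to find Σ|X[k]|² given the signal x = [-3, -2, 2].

Parseval: Σ|x[n]|² = (1/N)Σ|X[k]|², so Σ|X[k]|² = N·Σ|x[n]|² = 3·17.0000

Σ|X[k]|² = N·Σ|x[n]|² = 3·17.0000 = 51.0000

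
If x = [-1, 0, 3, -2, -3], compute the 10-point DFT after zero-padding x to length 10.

Original 5-point DFT: [-3, -2.7361-5.7921i, 1.7361+2.9919i, 1.7361-2.9919i, -2.7361+5.7921i]
Zero-padded 10-point DFT provides frequency interpolation.

DFT_10([x, 0, ...]) = [-3, 2.9721+0.8123i, -2.7361-5.7921i, -5.9721+3.4410i, 1.7361+2.9919i, 1, 1.7361-2.9919i, -5.9721-3.4410i, -2.7361+5.7921i, 2.9721-0.8123i]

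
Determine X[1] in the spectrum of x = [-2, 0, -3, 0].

X[1] = Σ(n=0 to 3) x[n] · ω_4^(1n) where ω_4 = e^(-2πi/4)
= (-2)·ω_4^0 + (0)·ω_4^1 + (-3)·ω_4^2 + (0)·ω_4^3

X[1] = 1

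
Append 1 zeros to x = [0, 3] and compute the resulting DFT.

Original 2-point DFT: [3, -3]
Zero-padded 3-point DFT provides frequency interpolation.

DFT_3([x, 0, ...]) = [3, -1.5000-2.5981i, -1.5000+2.5981i]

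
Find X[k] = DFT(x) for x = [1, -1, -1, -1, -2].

X[k] = Σ(n=0 to 4) x[n] · ω_5^(nk)
where ω_5 = e^(-2πi/5)

Computing each X[k]:
X[0] = -4
X[1] = 1.6910-0.9511i
X[2] = 2.8090-0.5878i
X[3] = 2.8090+0.5878i
X[4] = 1.6910+0.9511i

X = [-4, 1.6910-0.9511i, 2.8090-0.5878i, 2.8090+0.5878i, 1.6910+0.9511i]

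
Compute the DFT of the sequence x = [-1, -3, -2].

X[k] = Σ(n=0 to 2) x[n] · ω_3^(nk)
where ω_3 = e^(-2πi/3)

Computing each X[k]:
X[0] = -6
X[1] = 1.5000+0.8660i
X[2] = 1.5000-0.8660i

X = [-6, 1.5000+0.8660i, 1.5000-0.8660i]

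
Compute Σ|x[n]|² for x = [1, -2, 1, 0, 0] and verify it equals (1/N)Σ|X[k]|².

Time domain:
Σ|x[n]|² = |1|² + |-2|² + |1|² + |0|² + |0|² = 6.0000

Frequency domain:
(1/5)Σ|X[k]|² = (1/5)(|0|² + |-0.4271+1.3143i|² + |2.9271+2.1266i|² + |2.9271-2.1266i|² + |-0.4271-1.3143i|²) = (1/5)·30.0000 = 6.0000

Both sides agree, confirming Parseval's theorem.

Σ|x[n]|² = (1/N)Σ|X[k]|² = 6.0000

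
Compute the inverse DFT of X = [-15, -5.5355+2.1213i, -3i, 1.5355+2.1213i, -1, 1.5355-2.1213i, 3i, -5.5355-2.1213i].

x[n] = (1/8) Σ(k=0 to 7) X[k] · e^(2πikn/8)

Computing each x[n]:
x[0] = -3
x[1] = -3
x[2] = -2
x[3] = -2
x[4] = -1
x[5] = 1
x[6] = -2
x[7] = -3

x = [-3, -3, -2, -2, -1, 1, -2, -3]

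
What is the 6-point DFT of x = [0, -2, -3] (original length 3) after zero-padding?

Original 3-point DFT: [-5, 2.5000-0.8660i, 2.5000+0.8660i]
Zero-padded 6-point DFT provides frequency interpolation.

DFT_6([x, 0, ...]) = [-5, 0.5000+4.3301i, 2.5000-0.8660i, -1, 2.5000+0.8660i, 0.5000-4.3301i]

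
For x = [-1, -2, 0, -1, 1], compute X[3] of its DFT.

X[3] = Σ(n=0 to 4) x[n] · ω_5^(3n) where ω_5 = e^(-2πi/5)
= (-1)·ω_5^0 + (-2)·ω_5^3 + (0)·ω_5^6 + (-1)·ω_5^9 + (1)·ω_5^12

X[3] = -0.5000-2.7144i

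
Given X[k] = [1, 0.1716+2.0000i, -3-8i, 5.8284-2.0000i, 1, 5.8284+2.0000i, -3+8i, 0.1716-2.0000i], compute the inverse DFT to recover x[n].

x[n] = (1/8) Σ(k=0 to 7) X[k] · e^(2πikn/8)

Computing each x[n]:
x[0] = 1
x[1] = 1
x[2] = 0
x[3] = -1
x[4] = -2
x[5] = 3
x[6] = 2
x[7] = -3

x = [1, 1, 0, -1, -2, 3, 2, -3]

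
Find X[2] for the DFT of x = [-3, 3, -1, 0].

X[2] = Σ(n=0 to 3) x[n] · ω_4^(2n) where ω_4 = e^(-2πi/4)
= (-3)·ω_4^0 + (3)·ω_4^2 + (-1)·ω_4^4 + (0)·ω_4^6

X[2] = -7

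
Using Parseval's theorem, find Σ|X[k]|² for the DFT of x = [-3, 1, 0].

Parseval: Σ|x[n]|² = (1/N)Σ|X[k]|², so Σ|X[k]|² = N·Σ|x[n]|² = 3·10.0000

Σ|X[k]|² = N·Σ|x[n]|² = 3·10.0000 = 30.0000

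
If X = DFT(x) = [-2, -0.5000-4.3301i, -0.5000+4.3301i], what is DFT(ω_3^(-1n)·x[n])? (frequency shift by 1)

Modulation property: DFT(ω_3^(-1n)·x[n]) = X[(k-1) mod 3], so circularly shift X by 1 positions.

X[k-1] = [-0.5000+4.3301i, -2, -0.5000-4.3301i]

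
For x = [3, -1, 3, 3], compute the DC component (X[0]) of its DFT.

X[0] = Σ(n=0 to 3) x[n] · ω_4^0 = Σ x[n]
= (3) + (-1) + (3) + (3)

X[0] = 8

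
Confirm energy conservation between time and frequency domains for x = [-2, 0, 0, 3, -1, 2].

Time domain:
Σ|x[n]|² = |-2|² + |0|² + |0|² + |3|² + |-1|² + |2|² = 18.0000

Frequency domain:
(1/6)Σ|X[k]|² = (1/6)(|2|² + |-3.5000+0.8660i|² + |0.5000+2.5981i|² + |-8|² + |0.5000-2.5981i|² + |-3.5000-0.8660i|²) = (1/6)·108.0000 = 18.0000

Both sides agree, confirming Parseval's theorem.

Σ|x[n]|² = (1/N)Σ|X[k]|² = 18.0000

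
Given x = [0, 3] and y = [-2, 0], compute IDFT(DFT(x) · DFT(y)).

(x ⊛ y)[n] = Σ(m=0 to 1) x[m] · y[(n-m) mod 2]

Computing each output sample:
(x ⊛ y)[0] = 0
(x ⊛ y)[1] = -6

x ⊛ y = [0, -6]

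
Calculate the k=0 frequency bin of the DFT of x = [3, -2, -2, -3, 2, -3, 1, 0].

X[0] = Σ(n=0 to 7) x[n] · ω_8^0 = Σ x[n]
= (3) + (-2) + (-2) + (-3) + (2) + (-3) + (1) + (0)

X[0] = -4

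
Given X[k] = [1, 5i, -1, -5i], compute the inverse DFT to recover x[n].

x[n] = (1/4) Σ(k=0 to 3) X[k] · e^(2πikn/4)

Computing each x[n]:
x[0] = 0
x[1] = -2
x[2] = 0
x[3] = 3

x = [0, -2, 0, 3]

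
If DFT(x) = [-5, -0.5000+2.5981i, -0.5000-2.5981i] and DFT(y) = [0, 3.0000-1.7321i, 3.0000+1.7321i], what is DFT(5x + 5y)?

By linearity: DFT(5x + 5y) = 5·DFT(x) + 5·DFT(y)
= 5·[-5, -0.5000+2.5981i, -0.5000-2.5981i] + 5·[0, 3.0000-1.7321i, 3.0000+1.7321i]

Computing element-wise:
Z[0] = 5·(-5) + 5·(0) = -25
Z[1] = 5·(-0.5000+2.5981i) + 5·(3.0000-1.7321i) = 12.5000+4.3300i
Z[2] = 5·(-0.5000-2.5981i) + 5·(3.0000+1.7321i) = 12.5000-4.3300i

DFT(5x + 5y) = 5·X + 5·Y = [-25, 12.5000+4.3300i, 12.5000-4.3300i]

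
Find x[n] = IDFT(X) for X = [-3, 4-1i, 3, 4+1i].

x[n] = (1/4) Σ(k=0 to 3) X[k] · e^(2πikn/4)

Computing each x[n]:
x[0] = 2
x[1] = -1
x[2] = -2
x[3] = -2

x = [2, -1, -2, -2]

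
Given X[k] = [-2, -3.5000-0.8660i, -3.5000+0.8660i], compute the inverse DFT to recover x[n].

x[n] = (1/3) Σ(k=0 to 2) X[k] · e^(2πikn/3)

Computing each x[n]:
x[0] = -3
x[1] = 1
x[2] = 0

x = [-3, 1, 0]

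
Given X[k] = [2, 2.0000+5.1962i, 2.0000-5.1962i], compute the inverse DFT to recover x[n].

x[n] = (1/3) Σ(k=0 to 2) X[k] · e^(2πikn/3)

Computing each x[n]:
x[0] = 2
x[1] = -3
x[2] = 3

x = [2, -3, 3]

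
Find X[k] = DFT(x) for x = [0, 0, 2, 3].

X[k] = Σ(n=0 to 3) x[n] · ω_4^(nk)
where ω_4 = e^(-2πi/4)

Computing each X[k]:
X[0] = 5
X[1] = -2+3i
X[2] = -1
X[3] = -2-3i

X = [5, -2+3i, -1, -2-3i]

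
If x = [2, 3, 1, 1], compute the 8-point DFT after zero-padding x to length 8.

Original 4-point DFT: [7, 1-2i, -1, 1+2i]
Zero-padded 8-point DFT provides frequency interpolation.

DFT_8([x, 0, ...]) = [7, 3.4142-3.8284i, 1-2i, 0.5858-1.8284i, -1, 0.5858+1.8284i, 1+2i, 3.4142+3.8284i]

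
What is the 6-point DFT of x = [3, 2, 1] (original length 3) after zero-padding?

Original 3-point DFT: [6, 1.5000-0.8660i, 1.5000+0.8660i]
Zero-padded 6-point DFT provides frequency interpolation.

DFT_6([x, 0, ...]) = [6, 3.5000-2.5981i, 1.5000-0.8660i, 2, 1.5000+0.8660i, 3.5000+2.5981i]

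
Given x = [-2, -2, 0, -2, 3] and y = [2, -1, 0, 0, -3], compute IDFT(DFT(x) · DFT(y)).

(x ⊛ y)[n] = Σ(m=0 to 4) x[m] · y[(n-m) mod 5]

Computing each output sample:
(x ⊛ y)[0] = -1
(x ⊛ y)[1] = -2
(x ⊛ y)[2] = 8
(x ⊛ y)[3] = -13
(x ⊛ y)[4] = 14

x ⊛ y = [-1, -2, 8, -13, 14]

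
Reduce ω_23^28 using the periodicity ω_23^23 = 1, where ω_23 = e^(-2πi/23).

Since ω_23^23 = 1, powers reduce modulo 23.
28 mod 23 = 5
So ω_23^28 = ω_23^5 = e^(-2πi·5/23)

ω_23^28 = ω_23^5 = 0.2035-0.9791i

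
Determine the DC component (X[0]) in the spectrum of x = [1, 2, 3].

X[0] = Σ(n=0 to 2) x[n] · ω_3^0 = Σ x[n]
= (1) + (2) + (3)

X[0] = 6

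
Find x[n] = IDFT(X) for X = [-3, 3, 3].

x[n] = (1/3) Σ(k=0 to 2) X[k] · e^(2πikn/3)

Computing each x[n]:
x[0] = 1
x[1] = -2
x[2] = -2

x = [1, -2, -2]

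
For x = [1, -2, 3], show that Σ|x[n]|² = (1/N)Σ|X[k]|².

Time domain:
Σ|x[n]|² = |1|² + |-2|² + |3|² = 14.0000

Frequency domain:
(1/3)Σ|X[k]|² = (1/3)(|2|² + |0.5000+4.3301i|² + |0.5000-4.3301i|²) = (1/3)·42.0000 = 14.0000

Both sides agree, confirming Parseval's theorem.

Σ|x[n]|² = (1/N)Σ|X[k]|² = 14.0000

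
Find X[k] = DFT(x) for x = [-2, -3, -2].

X[k] = Σ(n=0 to 2) x[n] · ω_3^(nk)
where ω_3 = e^(-2πi/3)

Computing each X[k]:
X[0] = -7
X[1] = 0.5000+0.8660i
X[2] = 0.5000-0.8660i

X = [-7, 0.5000+0.8660i, 0.5000-0.8660i]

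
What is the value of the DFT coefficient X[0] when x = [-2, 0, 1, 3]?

X[0] = Σ(n=0 to 3) x[n] · ω_4^0 = Σ x[n]
= (-2) + (0) + (1) + (3)

X[0] = 2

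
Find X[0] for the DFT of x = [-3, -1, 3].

X[0] = Σ(n=0 to 2) x[n] · ω_3^0 = Σ x[n]
= (-3) + (-1) + (3)

X[0] = -1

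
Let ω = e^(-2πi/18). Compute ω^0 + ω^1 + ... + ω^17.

Sum of all nth roots of unity equals 0 for n > 1 (geometric series with r ≠ 1).

0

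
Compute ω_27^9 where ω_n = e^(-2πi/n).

ω_27^9 = e^(-2πi·9/27)
= cos(-2π·9/27) + i·sin(-2π·9/27)
= cos(-18π/27) + i·sin(-18π/27)

ω_27^9 = cos(-18π/27) + i·sin(-18π/27) = -0.5000-0.8660i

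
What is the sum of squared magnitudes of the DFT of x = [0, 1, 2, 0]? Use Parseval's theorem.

Parseval: Σ|x[n]|² = (1/N)Σ|X[k]|², so Σ|X[k]|² = N·Σ|x[n]|² = 4·5.0000

Σ|X[k]|² = N·Σ|x[n]|² = 4·5.0000 = 20.0000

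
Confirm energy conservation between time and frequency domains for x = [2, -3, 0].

Time domain:
Σ|x[n]|² = |2|² + |-3|² + |0|² = 13.0000

Frequency domain:
(1/3)Σ|X[k]|² = (1/3)(|-1|² + |3.5000+2.5981i|² + |3.5000-2.5981i|²) = (1/3)·39.0000 = 13.0000

Both sides agree, confirming Parseval's theorem.

Σ|x[n]|² = (1/N)Σ|X[k]|² = 13.0000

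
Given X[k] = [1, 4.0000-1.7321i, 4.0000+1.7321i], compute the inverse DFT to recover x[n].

x[n] = (1/3) Σ(k=0 to 2) X[k] · e^(2πikn/3)

Computing each x[n]:
x[0] = 3
x[1] = 0
x[2] = -2

x = [3, 0, -2]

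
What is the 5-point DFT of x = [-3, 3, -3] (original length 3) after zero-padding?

Original 3-point DFT: [-3, -3.0000-5.1962i, -3.0000+5.1962i]
Zero-padded 5-point DFT provides frequency interpolation.

DFT_5([x, 0, ...]) = [-3, 0.3541-1.0898i, -6.3541-4.6165i, -6.3541+4.6165i, 0.3541+1.0898i]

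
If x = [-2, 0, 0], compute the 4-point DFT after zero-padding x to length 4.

Original 3-point DFT: [-2, -2, -2]
Zero-padded 4-point DFT provides frequency interpolation.

DFT_4([x, 0, ...]) = [-2, -2, -2, -2]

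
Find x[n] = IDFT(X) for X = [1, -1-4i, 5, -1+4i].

x[n] = (1/4) Σ(k=0 to 3) X[k] · e^(2πikn/4)

Computing each x[n]:
x[0] = 1
x[1] = 1
x[2] = 2
x[3] = -3

x = [1, 1, 2, -3]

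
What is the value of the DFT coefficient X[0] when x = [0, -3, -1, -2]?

X[0] = Σ(n=0 to 3) x[n] · ω_4^0 = Σ x[n]
= (0) + (-3) + (-1) + (-2)

X[0] = -6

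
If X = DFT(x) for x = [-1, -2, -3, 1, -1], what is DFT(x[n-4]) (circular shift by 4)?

Time shift by 4: X_shifted[k] = ω_5^(4k) · X[k]
Shifted x = [-2, -3, 1, -1, -1]

DFT(x[n-4]) = [-6, -3.2361+0.7265i, 1.2361+3.0777i, 1.2361-3.0777i, -3.2361-0.7265i]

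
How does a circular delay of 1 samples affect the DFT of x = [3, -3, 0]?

Time shift by 1: X_shifted[k] = ω_3^(1k) · X[k]
Shifted x = [0, 3, -3]

DFT(x[n-1]) = [0, -5.1962i, 5.1962i]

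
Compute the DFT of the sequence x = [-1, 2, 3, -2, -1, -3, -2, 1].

X[k] = Σ(n=0 to 7) x[n] · ω_8^(nk)
where ω_8 = e^(-2πi/8)

Computing each X[k]:
X[0] = -3
X[1] = 5.6569-6.4142i
X[2] = -3
X[3] = -5.6569+3.5858i
X[4] = 1
X[5] = -5.6569-3.5858i
X[6] = -3
X[7] = 5.6569+6.4142i

X = [-3, 5.6569-6.4142i, -3, -5.6569+3.5858i, 1, -5.6569-3.5858i, -3, 5.6569+6.4142i]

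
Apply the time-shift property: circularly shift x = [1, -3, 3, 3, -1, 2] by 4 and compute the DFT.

Time shift by 4: X_shifted[k] = ω_6^(4k) · X[k]
Shifted x = [3, 3, -1, 2, 1, -3]

DFT(x[n-4]) = [5, 1.0000-3.4641i, 5.0000-6.9282i, 1, 5.0000+6.9282i, 1.0000+3.4641i]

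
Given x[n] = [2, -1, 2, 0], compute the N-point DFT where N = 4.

X[k] = Σ(n=0 to 3) x[n] · ω_4^(nk)
where ω_4 = e^(-2πi/4)

Computing each X[k]:
X[0] = 3
X[1] = 1i
X[2] = 5
X[3] = -1i

X = [3, 1i, 5, -1i]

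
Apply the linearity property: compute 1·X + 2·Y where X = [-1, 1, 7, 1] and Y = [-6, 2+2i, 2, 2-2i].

By linearity: DFT(1x + 2y) = 1·DFT(x) + 2·DFT(y)
= 1·[-1, 1, 7, 1] + 2·[-6, 2+2i, 2, 2-2i]

Computing element-wise:
Z[0] = 1·(-1) + 2·(-6) = -13
Z[1] = 1·(1) + 2·(2+2i) = 5+4i
Z[2] = 1·(7) + 2·(2) = 11
Z[3] = 1·(1) + 2·(2-2i) = 5-4i

DFT(1x + 2y) = 1·X + 2·Y = [-13, 5+4i, 11, 5-4i]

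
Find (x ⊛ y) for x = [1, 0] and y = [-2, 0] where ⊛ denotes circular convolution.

(x ⊛ y)[n] = Σ(m=0 to 1) x[m] · y[(n-m) mod 2]

Computing each output sample:
(x ⊛ y)[0] = -2
(x ⊛ y)[1] = 0

x ⊛ y = [-2, 0]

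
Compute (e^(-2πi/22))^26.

Since ω_22^22 = 1, powers reduce modulo 22.
26 mod 22 = 4
So ω_22^26 = ω_22^4 = e^(-2πi·4/22)

ω_22^26 = ω_22^4 = 0.4154-0.9096i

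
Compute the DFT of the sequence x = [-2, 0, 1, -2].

X[k] = Σ(n=0 to 3) x[n] · ω_4^(nk)
where ω_4 = e^(-2πi/4)

Computing each X[k]:
X[0] = -3
X[1] = -3-2i
X[2] = 1
X[3] = -3+2i

X = [-3, -3-2i, 1, -3+2i]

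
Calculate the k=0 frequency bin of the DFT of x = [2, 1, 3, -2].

X[0] = Σ(n=0 to 3) x[n] · ω_4^0 = Σ x[n]
= (2) + (1) + (3) + (-2)

X[0] = 4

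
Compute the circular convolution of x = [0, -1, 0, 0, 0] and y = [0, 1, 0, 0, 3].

(x ⊛ y)[n] = Σ(m=0 to 4) x[m] · y[(n-m) mod 5]

Computing each output sample:
(x ⊛ y)[0] = -3
(x ⊛ y)[1] = 0
(x ⊛ y)[2] = -1
(x ⊛ y)[3] = 0
(x ⊛ y)[4] = 0

x ⊛ y = [-3, 0, -1, 0, 0]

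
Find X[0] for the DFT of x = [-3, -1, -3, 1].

X[0] = Σ(n=0 to 3) x[n] · ω_4^0 = Σ x[n]
= (-3) + (-1) + (-3) + (1)

X[0] = -6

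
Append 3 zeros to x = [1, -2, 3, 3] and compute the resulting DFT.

Original 4-point DFT: [5, -2+5i, 3, -2-5i]
Zero-padded 7-point DFT provides frequency interpolation.

DFT_7([x, 0, ...]) = [5, -3.6174-2.6628i, 0.6126+5.5970i, 4.0048+0.2885i, 4.0048-0.2885i, 0.6126-5.5970i, -3.6174+2.6628i]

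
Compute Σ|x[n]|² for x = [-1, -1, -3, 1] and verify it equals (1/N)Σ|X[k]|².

Time domain:
Σ|x[n]|² = |-1|² + |-1|² + |-3|² + |1|² = 12.0000

Frequency domain:
(1/4)Σ|X[k]|² = (1/4)(|-4|² + |2+2i|² + |-4|² + |2-2i|²) = (1/4)·48.0000 = 12.0000

Both sides agree, confirming Parseval's theorem.

Σ|x[n]|² = (1/N)Σ|X[k]|² = 12.0000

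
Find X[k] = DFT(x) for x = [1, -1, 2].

X[k] = Σ(n=0 to 2) x[n] · ω_3^(nk)
where ω_3 = e^(-2πi/3)

Computing each X[k]:
X[0] = 2
X[1] = 0.5000+2.5981i
X[2] = 0.5000-2.5981i

X = [2, 0.5000+2.5981i, 0.5000-2.5981i]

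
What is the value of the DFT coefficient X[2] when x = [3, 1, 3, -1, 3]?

X[2] = Σ(n=0 to 4) x[n] · ω_5^(2n) where ω_5 = e^(-2πi/5)
= (3)·ω_5^0 + (1)·ω_5^2 + (3)·ω_5^4 + (-1)·ω_5^6 + (3)·ω_5^8

X[2] = 0.3820+4.9798i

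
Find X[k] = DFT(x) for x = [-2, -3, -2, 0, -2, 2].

X[k] = Σ(n=0 to 5) x[n] · ω_6^(nk)
where ω_6 = e^(-2πi/6)

Computing each X[k]:
X[0] = -7
X[1] = -0.5000+4.3301i
X[2] = 0.5000+4.3301i
X[3] = -5
X[4] = 0.5000-4.3301i
X[5] = -0.5000-4.3301i

X = [-7, -0.5000+4.3301i, 0.5000+4.3301i, -5, 0.5000-4.3301i, -0.5000-4.3301i]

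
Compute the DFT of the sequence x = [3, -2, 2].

X[k] = Σ(n=0 to 2) x[n] · ω_3^(nk)
where ω_3 = e^(-2πi/3)

Computing each X[k]:
X[0] = 3
X[1] = 3.0000+3.4641i
X[2] = 3.0000-3.4641i

X = [3, 3.0000+3.4641i, 3.0000-3.4641i]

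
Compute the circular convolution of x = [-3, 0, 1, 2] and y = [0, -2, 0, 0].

(x ⊛ y)[n] = Σ(m=0 to 3) x[m] · y[(n-m) mod 4]

Computing each output sample:
(x ⊛ y)[0] = -4
(x ⊛ y)[1] = 6
(x ⊛ y)[2] = 0
(x ⊛ y)[3] = -2

x ⊛ y = [-4, 6, 0, -2]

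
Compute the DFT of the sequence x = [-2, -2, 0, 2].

X[k] = Σ(n=0 to 3) x[n] · ω_4^(nk)
where ω_4 = e^(-2πi/4)

Computing each X[k]:
X[0] = -2
X[1] = -2+4i
X[2] = -2
X[3] = -2-4i

X = [-2, -2+4i, -2, -2-4i]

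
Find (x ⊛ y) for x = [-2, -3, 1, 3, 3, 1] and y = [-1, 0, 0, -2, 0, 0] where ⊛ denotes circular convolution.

(x ⊛ y)[n] = Σ(m=0 to 5) x[m] · y[(n-m) mod 6]

Computing each output sample:
(x ⊛ y)[0] = -4
(x ⊛ y)[1] = -3
(x ⊛ y)[2] = -3
(x ⊛ y)[3] = 1
(x ⊛ y)[4] = 3
(x ⊛ y)[5] = -3

x ⊛ y = [-4, -3, -3, 1, 3, -3]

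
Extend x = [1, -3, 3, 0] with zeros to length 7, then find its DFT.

Original 4-point DFT: [1, -2+3i, 7, -2-3i]
Zero-padded 7-point DFT provides frequency interpolation.

DFT_7([x, 0, ...]) = [1, -1.5380-0.5793i, -1.0353+4.2264i, 5.5734+3.6471i, 5.5734-3.6471i, -1.0353-4.2264i, -1.5380+0.5793i]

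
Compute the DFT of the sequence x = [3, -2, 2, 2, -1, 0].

X[k] = Σ(n=0 to 5) x[n] · ω_6^(nk)
where ω_6 = e^(-2πi/6)

Computing each X[k]:
X[0] = 4
X[1] = -0.5000-0.8660i
X[2] = 5.5000+4.3301i
X[3] = 4
X[4] = 5.5000-4.3301i
X[5] = -0.5000+0.8660i

X = [4, -0.5000-0.8660i, 5.5000+4.3301i, 4, 5.5000-4.3301i, -0.5000+0.8660i]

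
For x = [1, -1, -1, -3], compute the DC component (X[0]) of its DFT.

X[0] = Σ(n=0 to 3) x[n] · ω_4^0 = Σ x[n]
= (1) + (-1) + (-1) + (-3)

X[0] = -4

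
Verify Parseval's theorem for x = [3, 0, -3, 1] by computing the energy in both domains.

Time domain:
Σ|x[n]|² = |3|² + |0|² + |-3|² + |1|² = 19.0000

Frequency domain:
(1/4)Σ|X[k]|² = (1/4)(|1|² + |6+1i|² + |-1|² + |6-1i|²) = (1/4)·76.0000 = 19.0000

Both sides agree, confirming Parseval's theorem.

Σ|x[n]|² = (1/N)Σ|X[k]|² = 19.0000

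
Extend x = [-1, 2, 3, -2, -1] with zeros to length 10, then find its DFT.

Original 5-point DFT: [1, -1.5000-5.7921i, -1.5000+2.9919i, -1.5000-2.9919i, -1.5000+5.7921i]
Zero-padded 10-point DFT provides frequency interpolation.

DFT_10([x, 0, ...]) = [1, 2.9721-1.5388i, -1.5000-5.7921i, -5.9721-0.3633i, -1.5000+2.9919i, 1, -1.5000-2.9919i, -5.9721+0.3633i, -1.5000+5.7921i, 2.9721+1.5388i]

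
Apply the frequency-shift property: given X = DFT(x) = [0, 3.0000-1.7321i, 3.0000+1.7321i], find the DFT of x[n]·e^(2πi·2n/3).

Modulation property: DFT(ω_3^(-2n)·x[n]) = X[(k-2) mod 3], so circularly shift X by 2 positions.

X[k-2] = [3.0000-1.7321i, 3.0000+1.7321i, 0]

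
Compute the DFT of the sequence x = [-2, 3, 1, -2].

X[k] = Σ(n=0 to 3) x[n] · ω_4^(nk)
where ω_4 = e^(-2πi/4)

Computing each X[k]:
X[0] = 0
X[1] = -3-5i
X[2] = -2
X[3] = -3+5i

X = [0, -3-5i, -2, -3+5i]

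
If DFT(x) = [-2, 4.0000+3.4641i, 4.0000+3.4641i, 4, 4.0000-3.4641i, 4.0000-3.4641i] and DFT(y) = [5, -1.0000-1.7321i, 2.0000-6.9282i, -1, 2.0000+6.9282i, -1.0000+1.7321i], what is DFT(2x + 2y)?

By linearity: DFT(2x + 2y) = 2·DFT(x) + 2·DFT(y)
= 2·[-2, 4.0000+3.4641i, 4.0000+3.4641i, 4, 4.0000-3.4641i, 4.0000-3.4641i] + 2·[5, -1.0000-1.7321i, 2.0000-6.9282i, -1, 2.0000+6.9282i, -1.0000+1.7321i]

Computing element-wise:
Z[0] = 2·(-2) + 2·(5) = 6
Z[1] = 2·(4.0000+3.4641i) + 2·(-1.0000-1.7321i) = 6.0000+3.4640i
Z[2] = 2·(4.0000+3.4641i) + 2·(2.0000-6.9282i) = 12.0000-6.9282i
Z[3] = 2·(4) + 2·(-1) = 6
Z[4] = 2·(4.0000-3.4641i) + 2·(2.0000+6.9282i) = 12.0000+6.9282i
Z[5] = 2·(4.0000-3.4641i) + 2·(-1.0000+1.7321i) = 6.0000-3.4640i

DFT(2x + 2y) = 2·X + 2·Y = [6, 6.0000+3.4640i, 12.0000-6.9282i, 6, 12.0000+6.9282i, 6.0000-3.4640i]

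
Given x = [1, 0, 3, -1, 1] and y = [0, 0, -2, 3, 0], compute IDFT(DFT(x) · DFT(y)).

(x ⊛ y)[n] = Σ(m=0 to 4) x[m] · y[(n-m) mod 5]

Computing each output sample:
(x ⊛ y)[0] = 11
(x ⊛ y)[1] = -5
(x ⊛ y)[2] = 1
(x ⊛ y)[3] = 3
(x ⊛ y)[4] = -6

x ⊛ y = [11, -5, 1, 3, -6]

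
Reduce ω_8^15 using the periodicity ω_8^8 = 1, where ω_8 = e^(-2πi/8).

Since ω_8^8 = 1, powers reduce modulo 8.
15 mod 8 = 7
So ω_8^15 = ω_8^7 = e^(-2πi·7/8)

ω_8^15 = ω_8^7 = 0.7071+0.7071i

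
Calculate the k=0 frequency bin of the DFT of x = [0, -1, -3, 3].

X[0] = Σ(n=0 to 3) x[n] · ω_4^0 = Σ x[n]
= (0) + (-1) + (-3) + (3)

X[0] = -1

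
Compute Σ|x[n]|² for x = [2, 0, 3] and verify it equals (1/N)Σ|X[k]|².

Time domain:
Σ|x[n]|² = |2|² + |0|² + |3|² = 13.0000

Frequency domain:
(1/3)Σ|X[k]|² = (1/3)(|5|² + |0.5000+2.5981i|² + |0.5000-2.5981i|²) = (1/3)·39.0000 = 13.0000

Both sides agree, confirming Parseval's theorem.

Σ|x[n]|² = (1/N)Σ|X[k]|² = 13.0000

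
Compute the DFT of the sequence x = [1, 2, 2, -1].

X[k] = Σ(n=0 to 3) x[n] · ω_4^(nk)
where ω_4 = e^(-2πi/4)

Computing each X[k]:
X[0] = 4
X[1] = -1-3i
X[2] = 2
X[3] = -1+3i

X = [4, -1-3i, 2, -1+3i]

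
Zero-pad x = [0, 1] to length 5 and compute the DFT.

Original 2-point DFT: [1, -1]
Zero-padded 5-point DFT provides frequency interpolation.

DFT_5([x, 0, ...]) = [1, 0.3090-0.9511i, -0.8090-0.5878i, -0.8090+0.5878i, 0.3090+0.9511i]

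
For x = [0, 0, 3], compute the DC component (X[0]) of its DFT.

X[0] = Σ(n=0 to 2) x[n] · ω_3^0 = Σ x[n]
= (0) + (0) + (3)

X[0] = 3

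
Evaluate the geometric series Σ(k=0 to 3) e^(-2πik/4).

Sum of all nth roots of unity equals 0 for n > 1 (geometric series with r ≠ 1).

0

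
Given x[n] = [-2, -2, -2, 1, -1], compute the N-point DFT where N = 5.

X[k] = Σ(n=0 to 4) x[n] · ω_5^(nk)
where ω_5 = e^(-2πi/5)

Computing each X[k]:
X[0] = -6
X[1] = -2.1180+2.7144i
X[2] = 0.1180-2.2654i
X[3] = 0.1180+2.2654i
X[4] = -2.1180-2.7144i

X = [-6, -2.1180+2.7144i, 0.1180-2.2654i, 0.1180+2.2654i, -2.1180-2.7144i]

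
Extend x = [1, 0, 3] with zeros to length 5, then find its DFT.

Original 3-point DFT: [4, -0.5000+2.5981i, -0.5000-2.5981i]
Zero-padded 5-point DFT provides frequency interpolation.

DFT_5([x, 0, ...]) = [4, -1.4271-1.7634i, 1.9271+2.8532i, 1.9271-2.8532i, -1.4271+1.7634i]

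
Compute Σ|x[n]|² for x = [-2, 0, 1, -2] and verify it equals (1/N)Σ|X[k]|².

Time domain:
Σ|x[n]|² = |-2|² + |0|² + |1|² + |-2|² = 9.0000

Frequency domain:
(1/4)Σ|X[k]|² = (1/4)(|-3|² + |-3-2i|² + |1|² + |-3+2i|²) = (1/4)·36.0000 = 9.0000

Both sides agree, confirming Parseval's theorem.

Σ|x[n]|² = (1/N)Σ|X[k]|² = 9.0000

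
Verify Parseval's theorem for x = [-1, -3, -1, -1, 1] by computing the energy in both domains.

Time domain:
Σ|x[n]|² = |-1|² + |-3|² + |-1|² + |-1|² + |1|² = 13.0000

Frequency domain:
(1/5)Σ|X[k]|² = (1/5)(|-5|² + |3.8042i|² + |2.3511i|² + |-2.3511i|² + |-3.8042i|²) = (1/5)·65.0000 = 13.0000

Both sides agree, confirming Parseval's theorem.

Σ|x[n]|² = (1/N)Σ|X[k]|² = 13.0000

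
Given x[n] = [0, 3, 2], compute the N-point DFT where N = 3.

X[k] = Σ(n=0 to 2) x[n] · ω_3^(nk)
where ω_3 = e^(-2πi/3)

Computing each X[k]:
X[0] = 5
X[1] = -2.5000-0.8660i
X[2] = -2.5000+0.8660i

X = [5, -2.5000-0.8660i, -2.5000+0.8660i]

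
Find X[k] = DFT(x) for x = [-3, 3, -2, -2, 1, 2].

X[k] = Σ(n=0 to 5) x[n] · ω_6^(nk)
where ω_6 = e^(-2πi/6)

Computing each X[k]:
X[0] = -1
X[1] = 2.0000+1.7321i
X[2] = -7.0000-3.4641i
X[3] = -7
X[4] = -7.0000+3.4641i
X[5] = 2.0000-1.7321i

X = [-1, 2.0000+1.7321i, -7.0000-3.4641i, -7, -7.0000+3.4641i, 2.0000-1.7321i]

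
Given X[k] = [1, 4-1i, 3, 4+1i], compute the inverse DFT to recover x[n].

x[n] = (1/4) Σ(k=0 to 3) X[k] · e^(2πikn/4)

Computing each x[n]:
x[0] = 3
x[1] = 0
x[2] = -1
x[3] = -1

x = [3, 0, -1, -1]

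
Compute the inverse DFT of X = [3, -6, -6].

x[n] = (1/3) Σ(k=0 to 2) X[k] · e^(2πikn/3)

Computing each x[n]:
x[0] = -3
x[1] = 3
x[2] = 3

x = [-3, 3, 3]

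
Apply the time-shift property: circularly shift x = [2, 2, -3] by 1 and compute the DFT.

Time shift by 1: X_shifted[k] = ω_3^(1k) · X[k]
Shifted x = [-3, 2, 2]

DFT(x[n-1]) = [1, -5, -5]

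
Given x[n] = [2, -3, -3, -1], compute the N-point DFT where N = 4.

X[k] = Σ(n=0 to 3) x[n] · ω_4^(nk)
where ω_4 = e^(-2πi/4)

Computing each X[k]:
X[0] = -5
X[1] = 5+2i
X[2] = 3
X[3] = 5-2i

X = [-5, 5+2i, 3, 5-2i]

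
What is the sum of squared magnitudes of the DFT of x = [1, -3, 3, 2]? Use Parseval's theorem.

Parseval: Σ|x[n]|² = (1/N)Σ|X[k]|², so Σ|X[k]|² = N·Σ|x[n]|² = 4·23.0000

Σ|X[k]|² = N·Σ|x[n]|² = 4·23.0000 = 92.0000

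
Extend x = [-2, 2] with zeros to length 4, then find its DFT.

Original 2-point DFT: [0, -4]
Zero-padded 4-point DFT provides frequency interpolation.

DFT_4([x, 0, ...]) = [0, -2-2i, -4, -2+2i]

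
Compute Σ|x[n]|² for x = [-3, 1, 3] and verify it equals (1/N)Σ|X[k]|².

Time domain:
Σ|x[n]|² = |-3|² + |1|² + |3|² = 19.0000

Frequency domain:
(1/3)Σ|X[k]|² = (1/3)(|1|² + |-5.0000+1.7321i|² + |-5.0000-1.7321i|²) = (1/3)·57.0000 = 19.0000

Both sides agree, confirming Parseval's theorem.

Σ|x[n]|² = (1/N)Σ|X[k]|² = 19.0000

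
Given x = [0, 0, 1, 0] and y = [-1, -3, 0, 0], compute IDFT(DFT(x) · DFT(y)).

(x ⊛ y)[n] = Σ(m=0 to 3) x[m] · y[(n-m) mod 4]

Computing each output sample:
(x ⊛ y)[0] = 0
(x ⊛ y)[1] = 0
(x ⊛ y)[2] = -1
(x ⊛ y)[3] = -3

x ⊛ y = [0, 0, -1, -3]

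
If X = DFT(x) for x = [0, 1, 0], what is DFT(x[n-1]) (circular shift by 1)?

Time shift by 1: X_shifted[k] = ω_3^(1k) · X[k]
Shifted x = [0, 0, 1]

DFT(x[n-1]) = [1, -0.5000+0.8660i, -0.5000-0.8660i]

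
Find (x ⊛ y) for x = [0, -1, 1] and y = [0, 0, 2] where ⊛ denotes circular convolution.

(x ⊛ y)[n] = Σ(m=0 to 2) x[m] · y[(n-m) mod 3]

Computing each output sample:
(x ⊛ y)[0] = -2
(x ⊛ y)[1] = 2
(x ⊛ y)[2] = 0

x ⊛ y = [-2, 2, 0]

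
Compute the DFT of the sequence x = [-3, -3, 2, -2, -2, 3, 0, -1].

X[k] = Σ(n=0 to 7) x[n] · ω_8^(nk)
where ω_8 = e^(-2πi/8)

Computing each X[k]:
X[0] = -6
X[1] = -4.5355+2.9497i
X[2] = -7-3i
X[3] = 2.5355+6.9497i
X[4] = 0
X[5] = 2.5355-6.9497i
X[6] = -7+3i
X[7] = -4.5355-2.9497i

X = [-6, -4.5355+2.9497i, -7-3i, 2.5355+6.9497i, 0, 2.5355-6.9497i, -7+3i, -4.5355-2.9497i]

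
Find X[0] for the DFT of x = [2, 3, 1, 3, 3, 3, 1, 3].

X[0] = Σ(n=0 to 7) x[n] · ω_8^0 = Σ x[n]
= (2) + (3) + (1) + (3) + (3) + (3) + (1) + (3)

X[0] = 19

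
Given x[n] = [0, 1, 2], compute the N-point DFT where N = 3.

X[k] = Σ(n=0 to 2) x[n] · ω_3^(nk)
where ω_3 = e^(-2πi/3)

Computing each X[k]:
X[0] = 3
X[1] = -1.5000+0.8660i
X[2] = -1.5000-0.8660i

X = [3, -1.5000+0.8660i, -1.5000-0.8660i]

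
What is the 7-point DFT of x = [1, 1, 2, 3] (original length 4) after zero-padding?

Original 4-point DFT: [7, -1+2i, -1, -1-2i]
Zero-padded 7-point DFT provides frequency interpolation.

DFT_7([x, 0, ...]) = [7, -1.5245-4.0333i, 0.8460+2.2383i, 0.6784-1.7950i, 0.6784+1.7950i, 0.8460-2.2383i, -1.5245+4.0333i]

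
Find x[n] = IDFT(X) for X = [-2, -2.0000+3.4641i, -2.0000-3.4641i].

x[n] = (1/3) Σ(k=0 to 2) X[k] · e^(2πikn/3)

Computing each x[n]:
x[0] = -2
x[1] = -2
x[2] = 2

x = [-2, -2, 2]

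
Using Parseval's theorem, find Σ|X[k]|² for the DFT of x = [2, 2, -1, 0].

Parseval: Σ|x[n]|² = (1/N)Σ|X[k]|², so Σ|X[k]|² = N·Σ|x[n]|² = 4·9.0000

Σ|X[k]|² = N·Σ|x[n]|² = 4·9.0000 = 36.0000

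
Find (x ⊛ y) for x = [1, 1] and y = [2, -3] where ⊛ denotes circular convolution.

(x ⊛ y)[n] = Σ(m=0 to 1) x[m] · y[(n-m) mod 2]

Computing each output sample:
(x ⊛ y)[0] = -1
(x ⊛ y)[1] = -1

x ⊛ y = [-1, -1]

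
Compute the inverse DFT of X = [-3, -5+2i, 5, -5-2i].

x[n] = (1/4) Σ(k=0 to 3) X[k] · e^(2πikn/4)

Computing each x[n]:
x[0] = -2
x[1] = -3
x[2] = 3
x[3] = -1

x = [-2, -3, 3, -1]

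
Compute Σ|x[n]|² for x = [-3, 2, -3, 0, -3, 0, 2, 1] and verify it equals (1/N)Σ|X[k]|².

Time domain:
Σ|x[n]|² = |-3|² + |2|² + |-3|² + |0|² + |-3|² + |0|² + |2|² + |1|² = 36.0000

Frequency domain:
(1/8)Σ|X[k]|² = (1/8)(|-4|² + |2.1213+4.2929i|² + |-5-1i|² + |-2.1213-5.7071i|² + |-10|² + |-2.1213+5.7071i|² + |-5+1i|² + |2.1213-4.2929i|²) = (1/8)·288.0000 = 36.0000

Both sides agree, confirming Parseval's theorem.

Σ|x[n]|² = (1/N)Σ|X[k]|² = 36.0000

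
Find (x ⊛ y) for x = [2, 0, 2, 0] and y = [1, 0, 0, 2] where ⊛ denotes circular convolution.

(x ⊛ y)[n] = Σ(m=0 to 3) x[m] · y[(n-m) mod 4]

Computing each output sample:
(x ⊛ y)[0] = 2
(x ⊛ y)[1] = 4
(x ⊛ y)[2] = 2
(x ⊛ y)[3] = 4

x ⊛ y = [2, 4, 2, 4]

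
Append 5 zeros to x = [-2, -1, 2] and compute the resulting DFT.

Original 3-point DFT: [-1, -2.5000+2.5981i, -2.5000-2.5981i]
Zero-padded 8-point DFT provides frequency interpolation.

DFT_8([x, 0, ...]) = [-1, -2.7071-1.2929i, -4+1i, -1.2929+2.7071i, 1, -1.2929-2.7071i, -4-1i, -2.7071+1.2929i]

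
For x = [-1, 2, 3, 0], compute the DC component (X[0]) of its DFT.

X[0] = Σ(n=0 to 3) x[n] · ω_4^0 = Σ x[n]
= (-1) + (2) + (3) + (0)

X[0] = 4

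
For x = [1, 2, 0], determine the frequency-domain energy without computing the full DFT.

Parseval: Σ|x[n]|² = (1/N)Σ|X[k]|², so Σ|X[k]|² = N·Σ|x[n]|² = 3·5.0000

Σ|X[k]|² = N·Σ|x[n]|² = 3·5.0000 = 15.0000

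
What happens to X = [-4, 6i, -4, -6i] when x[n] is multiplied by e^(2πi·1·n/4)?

Modulation property: DFT(ω_4^(-1n)·x[n]) = X[(k-1) mod 4], so circularly shift X by 1 positions.

X[k-1] = [-6i, -4, 6i, -4]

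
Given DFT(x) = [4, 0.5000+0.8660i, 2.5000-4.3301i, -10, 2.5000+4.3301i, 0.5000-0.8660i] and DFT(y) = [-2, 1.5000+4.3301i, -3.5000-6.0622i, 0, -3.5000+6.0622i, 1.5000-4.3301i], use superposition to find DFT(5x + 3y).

By linearity: DFT(5x + 3y) = 5·DFT(x) + 3·DFT(y)
= 5·[4, 0.5000+0.8660i, 2.5000-4.3301i, -10, 2.5000+4.3301i, 0.5000-0.8660i] + 3·[-2, 1.5000+4.3301i, -3.5000-6.0622i, 0, -3.5000+6.0622i, 1.5000-4.3301i]

Computing element-wise:
Z[0] = 5·(4) + 3·(-2) = 14
Z[1] = 5·(0.5000+0.8660i) + 3·(1.5000+4.3301i) = 7.0000+17.3203i
Z[2] = 5·(2.5000-4.3301i) + 3·(-3.5000-6.0622i) = 2.0000-39.8371i
Z[3] = 5·(-10) + 3·(0) = -50
Z[4] = 5·(2.5000+4.3301i) + 3·(-3.5000+6.0622i) = 2.0000+39.8371i
Z[5] = 5·(0.5000-0.8660i) + 3·(1.5000-4.3301i) = 7.0000-17.3203i

DFT(5x + 3y) = 5·X + 3·Y = [14, 7.0000+17.3203i, 2.0000-39.8371i, -50, 2.0000+39.8371i, 7.0000-17.3203i]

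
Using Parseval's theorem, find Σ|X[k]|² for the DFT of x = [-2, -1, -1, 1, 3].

Parseval: Σ|x[n]|² = (1/N)Σ|X[k]|², so Σ|X[k]|² = N·Σ|x[n]|² = 5·16.0000

Σ|X[k]|² = N·Σ|x[n]|² = 5·16.0000 = 80.0000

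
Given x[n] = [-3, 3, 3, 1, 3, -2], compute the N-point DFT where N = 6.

X[k] = Σ(n=0 to 5) x[n] · ω_6^(nk)
where ω_6 = e^(-2πi/6)

Computing each X[k]:
X[0] = 5
X[1] = -6.5000-4.3301i
X[2] = -5.5000-4.3301i
X[3] = 1
X[4] = -5.5000+4.3301i
X[5] = -6.5000+4.3301i

X = [5, -6.5000-4.3301i, -5.5000-4.3301i, 1, -5.5000+4.3301i, -6.5000+4.3301i]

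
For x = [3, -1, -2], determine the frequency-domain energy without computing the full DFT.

Parseval: Σ|x[n]|² = (1/N)Σ|X[k]|², so Σ|X[k]|² = N·Σ|x[n]|² = 3·14.0000

Σ|X[k]|² = N·Σ|x[n]|² = 3·14.0000 = 42.0000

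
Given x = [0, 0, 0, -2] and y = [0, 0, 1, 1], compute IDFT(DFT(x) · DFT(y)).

(x ⊛ y)[n] = Σ(m=0 to 3) x[m] · y[(n-m) mod 4]

Computing each output sample:
(x ⊛ y)[0] = 0
(x ⊛ y)[1] = -2
(x ⊛ y)[2] = -2
(x ⊛ y)[3] = 0

x ⊛ y = [0, -2, -2, 0]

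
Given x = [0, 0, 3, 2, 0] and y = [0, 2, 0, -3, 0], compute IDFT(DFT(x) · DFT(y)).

(x ⊛ y)[n] = Σ(m=0 to 4) x[m] · y[(n-m) mod 5]

Computing each output sample:
(x ⊛ y)[0] = -9
(x ⊛ y)[1] = -6
(x ⊛ y)[2] = 0
(x ⊛ y)[3] = 6
(x ⊛ y)[4] = 4

x ⊛ y = [-9, -6, 0, 6, 4]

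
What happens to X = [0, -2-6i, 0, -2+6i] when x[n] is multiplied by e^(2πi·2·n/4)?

Modulation property: DFT(ω_4^(-2n)·x[n]) = X[(k-2) mod 4], so circularly shift X by 2 positions.

X[k-2] = [0, -2+6i, 0, -2-6i]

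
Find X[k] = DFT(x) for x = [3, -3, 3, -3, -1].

X[k] = Σ(n=0 to 4) x[n] · ω_5^(nk)
where ω_5 = e^(-2πi/5)

Computing each X[k]:
X[0] = -1
X[1] = 1.7639-1.6246i
X[2] = 6.2361+6.8819i
X[3] = 6.2361-6.8819i
X[4] = 1.7639+1.6246i

X = [-1, 1.7639-1.6246i, 6.2361+6.8819i, 6.2361-6.8819i, 1.7639+1.6246i]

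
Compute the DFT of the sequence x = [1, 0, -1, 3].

X[k] = Σ(n=0 to 3) x[n] · ω_4^(nk)
where ω_4 = e^(-2πi/4)

Computing each X[k]:
X[0] = 3
X[1] = 2+3i
X[2] = -3
X[3] = 2-3i

X = [3, 2+3i, -3, 2-3i]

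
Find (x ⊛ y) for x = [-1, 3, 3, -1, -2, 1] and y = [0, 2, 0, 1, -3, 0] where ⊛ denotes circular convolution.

(x ⊛ y)[n] = Σ(m=0 to 5) x[m] · y[(n-m) mod 6]

Computing each output sample:
(x ⊛ y)[0] = -8
(x ⊛ y)[1] = -1
(x ⊛ y)[2] = 13
(x ⊛ y)[3] = 2
(x ⊛ y)[4] = 4
(x ⊛ y)[5] = -10

x ⊛ y = [-8, -1, 13, 2, 4, -10]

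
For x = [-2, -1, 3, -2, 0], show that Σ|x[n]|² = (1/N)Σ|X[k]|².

Time domain:
Σ|x[n]|² = |-2|² + |-1|² + |3|² + |-2|² + |0|² = 18.0000

Frequency domain:
(1/5)Σ|X[k]|² = (1/5)(|-2|² + |-3.1180-1.9879i|² + |-0.8820+5.3431i|² + |-0.8820-5.3431i|² + |-3.1180+1.9879i|²) = (1/5)·90.0000 = 18.0000

Both sides agree, confirming Parseval's theorem.

Σ|x[n]|² = (1/N)Σ|X[k]|² = 18.0000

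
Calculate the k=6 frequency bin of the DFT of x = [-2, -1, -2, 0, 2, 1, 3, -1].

X[6] = Σ(n=0 to 7) x[n] · ω_8^(6n) where ω_8 = e^(-2πi/8)
= (-2)·ω_8^0 + (-1)·ω_8^6 + (-2)·ω_8^12 + (0)·ω_8^18 + (2)·ω_8^24 + (1)·ω_8^30 + (3)·ω_8^36 + (-1)·ω_8^42

X[6] = -1+1i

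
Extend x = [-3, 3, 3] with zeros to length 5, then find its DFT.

Original 3-point DFT: [3, -6, -6]
Zero-padded 5-point DFT provides frequency interpolation.

DFT_5([x, 0, ...]) = [3, -4.5000-4.6165i, -4.5000+1.0898i, -4.5000-1.0898i, -4.5000+4.6165i]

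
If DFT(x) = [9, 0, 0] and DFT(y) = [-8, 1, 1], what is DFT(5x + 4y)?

By linearity: DFT(5x + 4y) = 5·DFT(x) + 4·DFT(y)
= 5·[9, 0, 0] + 4·[-8, 1, 1]

Computing element-wise:
Z[0] = 5·(9) + 4·(-8) = 13
Z[1] = 5·(0) + 4·(1) = 4
Z[2] = 5·(0) + 4·(1) = 4

DFT(5x + 4y) = 5·X + 4·Y = [13, 4, 4]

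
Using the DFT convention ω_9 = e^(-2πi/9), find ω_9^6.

ω_9^6 = e^(-2πi·6/9)
= cos(-2π·6/9) + i·sin(-2π·6/9)
= cos(-12π/9) + i·sin(-12π/9)

ω_9^6 = cos(-12π/9) + i·sin(-12π/9) = -0.5000+0.8660i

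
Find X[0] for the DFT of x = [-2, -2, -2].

X[0] = Σ(n=0 to 2) x[n] · ω_3^0 = Σ x[n]
= (-2) + (-2) + (-2)

X[0] = -6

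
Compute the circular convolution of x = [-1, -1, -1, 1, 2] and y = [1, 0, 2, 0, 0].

(x ⊛ y)[n] = Σ(m=0 to 4) x[m] · y[(n-m) mod 5]

Computing each output sample:
(x ⊛ y)[0] = 1
(x ⊛ y)[1] = 3
(x ⊛ y)[2] = -3
(x ⊛ y)[3] = -1
(x ⊛ y)[4] = 0

x ⊛ y = [1, 3, -3, -1, 0]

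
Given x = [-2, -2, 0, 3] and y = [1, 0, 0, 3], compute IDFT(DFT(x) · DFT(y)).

(x ⊛ y)[n] = Σ(m=0 to 3) x[m] · y[(n-m) mod 4]

Computing each output sample:
(x ⊛ y)[0] = -8
(x ⊛ y)[1] = -2
(x ⊛ y)[2] = 9
(x ⊛ y)[3] = -3

x ⊛ y = [-8, -2, 9, -3]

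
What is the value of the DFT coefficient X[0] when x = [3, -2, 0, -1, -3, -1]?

X[0] = Σ(n=0 to 5) x[n] · ω_6^0 = Σ x[n]
= (3) + (-2) + (0) + (-1) + (-3) + (-1)

X[0] = -4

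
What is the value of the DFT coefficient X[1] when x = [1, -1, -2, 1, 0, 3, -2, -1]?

X[1] = Σ(n=0 to 7) x[n] · ω_8^(1n) where ω_8 = e^(-2πi/8)
= (1)·ω_8^0 + (-1)·ω_8^1 + (-2)·ω_8^2 + (1)·ω_8^3 + (0)·ω_8^4 + (3)·ω_8^5 + (-2)·ω_8^6 + (-1)·ω_8^7

X[1] = -3.2426+1.4142i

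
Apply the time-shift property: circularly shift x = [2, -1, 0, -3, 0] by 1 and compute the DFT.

Time shift by 1: X_shifted[k] = ω_5^(1k) · X[k]
Shifted x = [0, 2, -1, 0, -3]

DFT(x[n-1]) = [-2, 0.5000-4.1675i, 0.5000-3.8900i, 0.5000+3.8900i, 0.5000+4.1675i]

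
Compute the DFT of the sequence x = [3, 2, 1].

X[k] = Σ(n=0 to 2) x[n] · ω_3^(nk)
where ω_3 = e^(-2πi/3)

Computing each X[k]:
X[0] = 6
X[1] = 1.5000-0.8660i
X[2] = 1.5000+0.8660i

X = [6, 1.5000-0.8660i, 1.5000+0.8660i]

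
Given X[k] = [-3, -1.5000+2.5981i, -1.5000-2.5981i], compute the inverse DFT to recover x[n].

x[n] = (1/3) Σ(k=0 to 2) X[k] · e^(2πikn/3)

Computing each x[n]:
x[0] = -2
x[1] = -2
x[2] = 1

x = [-2, -2, 1]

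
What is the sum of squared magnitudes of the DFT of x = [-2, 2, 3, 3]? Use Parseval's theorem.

Parseval: Σ|x[n]|² = (1/N)Σ|X[k]|², so Σ|X[k]|² = N·Σ|x[n]|² = 4·26.0000

Σ|X[k]|² = N·Σ|x[n]|² = 4·26.0000 = 104.0000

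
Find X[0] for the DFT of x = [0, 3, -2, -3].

X[0] = Σ(n=0 to 3) x[n] · ω_4^0 = Σ x[n]
= (0) + (3) + (-2) + (-3)

X[0] = -2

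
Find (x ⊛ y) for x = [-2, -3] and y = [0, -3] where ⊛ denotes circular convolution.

(x ⊛ y)[n] = Σ(m=0 to 1) x[m] · y[(n-m) mod 2]

Computing each output sample:
(x ⊛ y)[0] = 9
(x ⊛ y)[1] = 6

x ⊛ y = [9, 6]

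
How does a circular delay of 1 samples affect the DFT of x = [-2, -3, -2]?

Time shift by 1: X_shifted[k] = ω_3^(1k) · X[k]
Shifted x = [-2, -2, -3]

DFT(x[n-1]) = [-7, 0.5000-0.8660i, 0.5000+0.8660i]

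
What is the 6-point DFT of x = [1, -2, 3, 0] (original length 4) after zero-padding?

Original 4-point DFT: [2, -2+2i, 6, -2-2i]
Zero-padded 6-point DFT provides frequency interpolation.

DFT_6([x, 0, ...]) = [2, -1.5000-0.8660i, 0.5000+4.3301i, 6, 0.5000-4.3301i, -1.5000+0.8660i]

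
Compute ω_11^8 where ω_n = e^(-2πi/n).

ω_11^8 = e^(-2πi·8/11)
= cos(-2π·8/11) + i·sin(-2π·8/11)
= cos(-16π/11) + i·sin(-16π/11)

ω_11^8 = cos(-16π/11) + i·sin(-16π/11) = -0.1423+0.9898i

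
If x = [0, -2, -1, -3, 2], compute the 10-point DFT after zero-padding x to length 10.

Original 5-point DFT: [-4, 3.2361+2.6287i, -1.2361+4.2533i, -1.2361-4.2533i, 3.2361-2.6287i]
Zero-padded 10-point DFT provides frequency interpolation.

DFT_10([x, 0, ...]) = [-4, -2.6180+3.8042i, 3.2361+2.6287i, -0.3820-2.3511i, -1.2361+4.2533i, 6, -1.2361-4.2533i, -0.3820+2.3511i, 3.2361-2.6287i, -2.6180-3.8042i]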